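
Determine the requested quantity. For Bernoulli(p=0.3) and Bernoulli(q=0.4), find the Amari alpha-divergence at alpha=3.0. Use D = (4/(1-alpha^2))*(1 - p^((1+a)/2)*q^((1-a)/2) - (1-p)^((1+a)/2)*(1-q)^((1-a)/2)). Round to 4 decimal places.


Amari alpha-divergence:
D = (4/(1-alpha^2))*(1 - p^((1+a)/2)*q^((1-a)/2) - (1-p)^((1+a)/2)*(1-q)^((1-a)/2)).
alpha = 3.0, p = 0.3, q = 0.4.
e1 = (1+alpha)/2 = 2.0, e2 = (1-alpha)/2 = -1.0.
t1 = p^e1 * q^e2 = 0.3^2.0 * 0.4^-1.0 = 0.225.
t2 = (1-p)^e1 * (1-q)^e2 = 0.7^2.0 * 0.6^-1.0 = 0.816667.
4/(1-alpha^2) = -0.5.
D = -0.5*(1 - 0.225 - 0.816667) = 0.0208

0.0208


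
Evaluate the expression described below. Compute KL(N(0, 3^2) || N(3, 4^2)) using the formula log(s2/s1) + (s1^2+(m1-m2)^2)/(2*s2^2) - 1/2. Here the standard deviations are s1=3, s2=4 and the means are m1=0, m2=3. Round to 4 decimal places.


KL divergence between normal distributions:
KL = log(s2/s1) + (s1^2 + (m1-m2)^2)/(2*s2^2) - 1/2.
log(4/3) = 0.287682.
(3^2 + (0-3)^2)/(2*4^2) = (9 + 9)/32 = 0.5625.
KL = 0.287682 + 0.5625 - 0.5 = 0.3502

0.3502


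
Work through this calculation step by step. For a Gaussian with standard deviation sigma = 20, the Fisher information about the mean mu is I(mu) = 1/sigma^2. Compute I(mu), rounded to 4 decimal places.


The Fisher information for the mean of a normal distribution is I(mu) = 1/sigma^2.
sigma = 20, so sigma^2 = 400.
I(mu) = 1/400 = 0.0025

0.0025


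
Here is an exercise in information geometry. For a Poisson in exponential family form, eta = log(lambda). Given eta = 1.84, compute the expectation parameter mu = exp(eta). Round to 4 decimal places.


Expectation parameter for Poisson exponential family:
mu = exp(eta).
eta = 1.84.
mu = exp(1.84) = 6.2965

6.2965


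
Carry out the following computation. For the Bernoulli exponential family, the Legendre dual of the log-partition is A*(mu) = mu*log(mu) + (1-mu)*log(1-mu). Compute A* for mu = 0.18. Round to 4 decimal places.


Legendre transform for Bernoulli:
A*(mu) = mu*log(mu) + (1-mu)*log(1-mu).
mu = 0.18, 1-mu = 0.82.
mu*log(mu) = 0.18*log(0.18) = -0.308664.
(1-mu)*log(1-mu) = 0.82*log(0.82) = -0.16273.
A* = -0.308664 + -0.16273 = -0.4714

-0.4714


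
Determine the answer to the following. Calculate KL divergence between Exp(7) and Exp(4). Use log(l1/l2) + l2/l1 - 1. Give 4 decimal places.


KL divergence for exponential family:
KL = log(l1/l2) + l2/l1 - 1.
log(7/4) = 0.559616.
4/7 = 0.571429.
KL = 0.559616 + 0.571429 - 1 = 0.1310

0.1310


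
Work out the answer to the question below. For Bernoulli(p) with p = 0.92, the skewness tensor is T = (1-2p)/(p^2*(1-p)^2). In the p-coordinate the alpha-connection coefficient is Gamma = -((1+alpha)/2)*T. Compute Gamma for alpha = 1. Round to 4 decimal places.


Skewness (Amari-Chentsov) tensor: T = (1-2p)/(p^2*(1-p)^2).
p = 0.92, 1-2p = -0.84, p^2 = 0.8464, (1-p)^2 = 0.0064.
T = -0.84/(0.8464 * 0.0064) = -155.068526.
In the p-coordinate, Gamma^(alpha) = Gamma^(0) - (alpha/2)*T with Gamma^(0) = (1/2)*g'(p) = -T/2,
so Gamma^(alpha) = -((1+alpha)/2)*T.
alpha = 1, -(1+alpha)/2 = -1.0.
Gamma = -1.0 * -155.068526 = 155.0685

155.0685


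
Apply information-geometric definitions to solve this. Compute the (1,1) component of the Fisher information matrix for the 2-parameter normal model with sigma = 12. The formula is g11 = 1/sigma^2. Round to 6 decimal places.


For the 2-parameter normal family, the Fisher metric has:
  g11 = 1/sigma^2, g22 = 2/sigma^2.
sigma = 12, sigma^2 = 144.
g11 = 0.006944

0.006944


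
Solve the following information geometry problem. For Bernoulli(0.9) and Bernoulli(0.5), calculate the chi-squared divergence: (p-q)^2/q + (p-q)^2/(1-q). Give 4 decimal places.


Chi-squared divergence between Bernoulli distributions:
chi^2 = (p-q)^2/q + (p-q)^2/(1-q).
p = 0.9, q = 0.5, p-q = 0.4.
(p-q)^2 = 0.16.
term1 = 0.16/0.5 = 0.32.
term2 = 0.16/0.5 = 0.32.
chi^2 = 0.32 + 0.32 = 0.6400

0.6400


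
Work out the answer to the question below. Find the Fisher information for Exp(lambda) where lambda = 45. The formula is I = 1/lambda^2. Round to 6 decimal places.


Fisher information for exponential: I(lambda) = 1/lambda^2.
lambda = 45, lambda^2 = 2025.
I = 1/2025 = 0.000494

0.000494


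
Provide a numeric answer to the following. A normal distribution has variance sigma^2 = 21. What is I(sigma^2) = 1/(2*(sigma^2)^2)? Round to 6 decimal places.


Fisher information for variance: I(sigma^2) = 1/(2*sigma^4).
sigma^2 = 21, so sigma^4 = 441.
I = 1/(2*441) = 1/882 = 0.001134

0.001134


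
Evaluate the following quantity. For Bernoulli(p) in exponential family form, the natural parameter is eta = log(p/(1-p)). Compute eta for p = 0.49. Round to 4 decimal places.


Natural parameter for Bernoulli: eta = log(p/(1-p)).
p = 0.49, 1-p = 0.51.
p/(1-p) = 0.960784.
eta = log(0.960784) = -0.0400

-0.0400


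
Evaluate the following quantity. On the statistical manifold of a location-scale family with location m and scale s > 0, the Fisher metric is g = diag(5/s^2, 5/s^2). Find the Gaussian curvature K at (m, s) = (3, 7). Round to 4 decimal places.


The metric has the form g = (A dm^2 + B ds^2)/s^2 with A = 5, B = 5.
Substitute u = sqrt(A/B)*m: g = B*(du^2 + ds^2)/s^2, i.e. B times the
Poincare upper half-plane metric, which has constant Gaussian curvature -1.
Scaling a 2D metric by a constant c divides the Gaussian curvature by c,
so K = -1/B = -1/(5) = -0.2000 everywhere (the point (m, s) = (3, 7) is irrelevant:
the curvature is constant).
The requested Gaussian curvature is K = -0.2000.

-0.2000


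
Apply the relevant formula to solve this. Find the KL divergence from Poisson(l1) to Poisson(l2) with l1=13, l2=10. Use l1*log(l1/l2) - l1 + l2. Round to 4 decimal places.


KL divergence for Poisson:
KL = l1*log(l1/l2) - l1 + l2.
l1 = 13, l2 = 10.
log(13/10) = 0.262364.
l1*log(l1/l2) = 13 * 0.262364 = 3.410735.
KL = 3.410735 - 13 + 10 = 0.4107

0.4107


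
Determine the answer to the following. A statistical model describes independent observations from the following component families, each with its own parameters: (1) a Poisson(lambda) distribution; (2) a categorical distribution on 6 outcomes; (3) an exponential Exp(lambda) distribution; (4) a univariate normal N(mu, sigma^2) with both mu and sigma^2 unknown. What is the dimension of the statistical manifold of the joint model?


The dimension of a statistical manifold equals the number of free
(independent) real parameters of the model. For a product of independent
blocks the parameter counts add.
- Poisson (lambda): 1.
- categorical on 6 outcomes (probabilities sum to 1): 6-1 = 5.
- exponential (lambda): 1.
- normal (mu, sigma^2): 2.
Total = 1 + 5 + 1 + 2 = 9.
Dimension = 9

9


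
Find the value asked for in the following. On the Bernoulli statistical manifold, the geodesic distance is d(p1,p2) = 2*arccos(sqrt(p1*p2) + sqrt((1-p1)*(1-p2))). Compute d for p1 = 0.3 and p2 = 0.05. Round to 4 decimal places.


Geodesic distance on Bernoulli manifold:
d(p1,p2) = 2*arccos(sqrt(p1*p2) + sqrt((1-p1)*(1-p2))).
sqrt(p1*p2) = sqrt(0.3*0.05) = 0.122474.
sqrt((1-p1)*(1-p2)) = sqrt(0.7*0.95) = 0.815475.
arg = 0.122474 + 0.815475 = 0.93795.
d = 2*arccos(0.93795) = 0.7083

0.7083


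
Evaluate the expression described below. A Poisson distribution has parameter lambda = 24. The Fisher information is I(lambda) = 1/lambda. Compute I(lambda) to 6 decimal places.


Fisher information for Poisson: I(lambda) = 1/lambda.
lambda = 24.
I(lambda) = 1/24 = 0.041667

0.041667


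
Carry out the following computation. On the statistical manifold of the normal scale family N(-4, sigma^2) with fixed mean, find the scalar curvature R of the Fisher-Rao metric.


This family has a single free parameter, so its statistical manifold
is 1-dimensional. The Riemann curvature tensor of any 1-dimensional
Riemannian manifold vanishes identically, so R = 0.

0


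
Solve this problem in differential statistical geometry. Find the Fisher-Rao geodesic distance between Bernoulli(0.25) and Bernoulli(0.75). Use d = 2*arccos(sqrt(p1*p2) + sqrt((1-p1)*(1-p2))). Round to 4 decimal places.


Geodesic distance on Bernoulli manifold:
d(p1,p2) = 2*arccos(sqrt(p1*p2) + sqrt((1-p1)*(1-p2))).
sqrt(p1*p2) = sqrt(0.25*0.75) = 0.433013.
sqrt((1-p1)*(1-p2)) = sqrt(0.75*0.25) = 0.433013.
arg = 0.433013 + 0.433013 = 0.866025.
d = 2*arccos(0.866025) = 1.0472

1.0472


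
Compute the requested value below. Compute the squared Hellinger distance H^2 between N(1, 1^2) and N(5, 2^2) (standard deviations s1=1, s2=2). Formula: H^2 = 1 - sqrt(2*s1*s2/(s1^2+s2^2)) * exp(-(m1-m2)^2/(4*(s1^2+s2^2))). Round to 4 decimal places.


Squared Hellinger distance for Gaussians:
H^2 = 1 - sqrt(2*s1*s2/(s1^2+s2^2)) * exp(-(m1-m2)^2/(4*(s1^2+s2^2))).
s1^2 = 1, s2^2 = 4, s1^2+s2^2 = 5.
sqrt(2*1*2/(5)) = 0.894427.
(m1-m2)^2 = (-4)^2 = 16.
exp(-16/(4*5)) = exp(-0.8) = 0.449329.
H^2 = 1 - 0.894427*0.449329 = 0.5981

0.5981


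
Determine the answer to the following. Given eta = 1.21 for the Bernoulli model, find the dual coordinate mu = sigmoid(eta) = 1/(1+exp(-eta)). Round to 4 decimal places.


Dual coordinate (expectation parameter) for Bernoulli:
mu = 1/(1+exp(-eta)).
eta = 1.21.
exp(-eta) = exp(-1.21) = 0.298197.
mu = 1/(1+0.298197) = 0.7703

0.7703


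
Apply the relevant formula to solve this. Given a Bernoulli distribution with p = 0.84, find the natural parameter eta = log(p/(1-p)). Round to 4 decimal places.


Natural parameter for Bernoulli: eta = log(p/(1-p)).
p = 0.84, 1-p = 0.16.
p/(1-p) = 5.25.
eta = log(5.25) = 1.6582

1.6582


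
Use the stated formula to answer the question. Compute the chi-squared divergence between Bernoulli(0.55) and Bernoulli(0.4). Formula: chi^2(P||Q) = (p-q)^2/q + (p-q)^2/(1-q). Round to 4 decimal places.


Chi-squared divergence between Bernoulli distributions:
chi^2 = (p-q)^2/q + (p-q)^2/(1-q).
p = 0.55, q = 0.4, p-q = 0.15.
(p-q)^2 = 0.0225.
term1 = 0.0225/0.4 = 0.05625.
term2 = 0.0225/0.6 = 0.0375.
chi^2 = 0.05625 + 0.0375 = 0.0938

0.0938


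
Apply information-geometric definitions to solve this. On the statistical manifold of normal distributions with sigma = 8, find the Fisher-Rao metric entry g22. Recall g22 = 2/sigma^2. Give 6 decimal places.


For the 2-parameter normal family, the Fisher metric has:
  g11 = 1/sigma^2, g22 = 2/sigma^2.
sigma = 8, sigma^2 = 64.
g22 = 0.031250

0.031250


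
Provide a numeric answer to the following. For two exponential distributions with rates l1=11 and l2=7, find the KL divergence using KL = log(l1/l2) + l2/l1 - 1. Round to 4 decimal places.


KL divergence for exponential family:
KL = log(l1/l2) + l2/l1 - 1.
log(11/7) = 0.451985.
7/11 = 0.636364.
KL = 0.451985 + 0.636364 - 1 = 0.0883

0.0883


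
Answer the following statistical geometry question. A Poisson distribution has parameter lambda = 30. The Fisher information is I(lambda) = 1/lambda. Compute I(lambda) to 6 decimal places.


Fisher information for Poisson: I(lambda) = 1/lambda.
lambda = 30.
I(lambda) = 1/30 = 0.033333

0.033333


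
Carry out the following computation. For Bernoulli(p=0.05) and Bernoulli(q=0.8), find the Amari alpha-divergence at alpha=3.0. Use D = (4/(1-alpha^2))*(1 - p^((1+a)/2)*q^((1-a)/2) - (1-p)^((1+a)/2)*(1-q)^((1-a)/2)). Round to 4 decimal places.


Amari alpha-divergence:
D = (4/(1-alpha^2))*(1 - p^((1+a)/2)*q^((1-a)/2) - (1-p)^((1+a)/2)*(1-q)^((1-a)/2)).
alpha = 3.0, p = 0.05, q = 0.8.
e1 = (1+alpha)/2 = 2.0, e2 = (1-alpha)/2 = -1.0.
t1 = p^e1 * q^e2 = 0.05^2.0 * 0.8^-1.0 = 0.003125.
t2 = (1-p)^e1 * (1-q)^e2 = 0.95^2.0 * 0.2^-1.0 = 4.5125.
4/(1-alpha^2) = -0.5.
D = -0.5*(1 - 0.003125 - 4.5125) = 1.7578

1.7578


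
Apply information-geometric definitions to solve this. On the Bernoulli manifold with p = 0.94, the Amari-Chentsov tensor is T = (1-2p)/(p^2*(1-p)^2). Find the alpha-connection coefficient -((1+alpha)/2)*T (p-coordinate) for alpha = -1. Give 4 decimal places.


Skewness (Amari-Chentsov) tensor: T = (1-2p)/(p^2*(1-p)^2).
p = 0.94, 1-2p = -0.88, p^2 = 0.8836, (1-p)^2 = 0.0036.
T = -0.88/(0.8836 * 0.0036) = -276.646044.
In the p-coordinate, Gamma^(alpha) = Gamma^(0) - (alpha/2)*T with Gamma^(0) = (1/2)*g'(p) = -T/2,
so Gamma^(alpha) = -((1+alpha)/2)*T.
alpha = -1, -(1+alpha)/2 = 0.0.
Gamma = 0.0 * -276.646044 = 0.0000

0.0000


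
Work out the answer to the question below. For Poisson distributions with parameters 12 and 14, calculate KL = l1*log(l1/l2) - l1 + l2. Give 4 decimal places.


KL divergence for Poisson:
KL = l1*log(l1/l2) - l1 + l2.
l1 = 12, l2 = 14.
log(12/14) = -0.154151.
l1*log(l1/l2) = 12 * -0.154151 = -1.849808.
KL = -1.849808 - 12 + 14 = 0.1502

0.1502


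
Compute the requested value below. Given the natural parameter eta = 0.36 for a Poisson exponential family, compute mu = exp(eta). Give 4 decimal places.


Expectation parameter for Poisson exponential family:
mu = exp(eta).
eta = 0.36.
mu = exp(0.36) = 1.4333

1.4333


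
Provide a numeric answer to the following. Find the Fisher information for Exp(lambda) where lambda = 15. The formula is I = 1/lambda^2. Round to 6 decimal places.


Fisher information for exponential: I(lambda) = 1/lambda^2.
lambda = 15, lambda^2 = 225.
I = 1/225 = 0.004444

0.004444


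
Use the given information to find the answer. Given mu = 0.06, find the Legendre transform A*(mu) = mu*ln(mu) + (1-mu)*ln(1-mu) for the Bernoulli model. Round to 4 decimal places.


Legendre transform for Bernoulli:
A*(mu) = mu*log(mu) + (1-mu)*log(1-mu).
mu = 0.06, 1-mu = 0.94.
mu*log(mu) = 0.06*log(0.06) = -0.168805.
(1-mu)*log(1-mu) = 0.94*log(0.94) = -0.058163.
A* = -0.168805 + -0.058163 = -0.2270

-0.2270


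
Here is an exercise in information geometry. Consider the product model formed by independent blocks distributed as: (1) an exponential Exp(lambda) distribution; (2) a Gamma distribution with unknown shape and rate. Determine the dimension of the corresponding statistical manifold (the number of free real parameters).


The dimension of a statistical manifold equals the number of free
(independent) real parameters of the model. For a product of independent
blocks the parameter counts add.
- exponential (lambda): 1.
- Gamma (shape, rate): 2.
Total = 1 + 2 = 3.
Dimension = 3

3


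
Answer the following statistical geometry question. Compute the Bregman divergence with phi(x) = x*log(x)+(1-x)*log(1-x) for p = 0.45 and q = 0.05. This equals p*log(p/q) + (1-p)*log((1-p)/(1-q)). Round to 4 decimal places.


Bregman divergence with negative entropy generator:
D = p*log(p/q) + (1-p)*log((1-p)/(1-q)).
p = 0.45, q = 0.05.
p*log(p/q) = 0.45*log(0.45/0.05) = 0.988751.
(1-p)*log((1-p)/(1-q)) = 0.55*log(0.55/0.95) = -0.300599.
D = 0.988751 + -0.300599 = 0.6882

0.6882


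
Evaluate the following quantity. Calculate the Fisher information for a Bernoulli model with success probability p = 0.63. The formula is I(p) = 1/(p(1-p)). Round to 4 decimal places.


For Bernoulli(p), Fisher information is I(p) = 1/(p*(1-p)).
p = 0.63, 1-p = 0.37.
p*(1-p) = 0.2331.
I(p) = 1/0.2331 = 4.2900

4.2900


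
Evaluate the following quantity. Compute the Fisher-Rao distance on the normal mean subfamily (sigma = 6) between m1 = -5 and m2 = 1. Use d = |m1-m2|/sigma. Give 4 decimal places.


On the fixed-variance normal subfamily, geodesic distance = |m1-m2|/sigma.
|-5 - 1| = 6.
sigma = 6.
d = 6/6 = 1.0000

1.0000


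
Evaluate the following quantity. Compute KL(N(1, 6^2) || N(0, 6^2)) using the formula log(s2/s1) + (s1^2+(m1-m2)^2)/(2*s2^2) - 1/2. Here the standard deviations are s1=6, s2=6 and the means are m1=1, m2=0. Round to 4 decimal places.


KL divergence between normal distributions:
KL = log(s2/s1) + (s1^2 + (m1-m2)^2)/(2*s2^2) - 1/2.
log(6/6) = 0.0.
(6^2 + (1-0)^2)/(2*6^2) = (36 + 1)/72 = 0.513889.
KL = 0.0 + 0.513889 - 0.5 = 0.0139

0.0139


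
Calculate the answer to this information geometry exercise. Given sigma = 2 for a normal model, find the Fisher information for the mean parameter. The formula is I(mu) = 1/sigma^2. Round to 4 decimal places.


The Fisher information for the mean of a normal distribution is I(mu) = 1/sigma^2.
sigma = 2, so sigma^2 = 4.
I(mu) = 1/4 = 0.2500

0.2500


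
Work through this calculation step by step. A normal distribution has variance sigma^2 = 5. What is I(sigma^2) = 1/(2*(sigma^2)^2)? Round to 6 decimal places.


Fisher information for variance: I(sigma^2) = 1/(2*sigma^4).
sigma^2 = 5, so sigma^4 = 25.
I = 1/(2*25) = 1/50 = 0.020000

0.020000


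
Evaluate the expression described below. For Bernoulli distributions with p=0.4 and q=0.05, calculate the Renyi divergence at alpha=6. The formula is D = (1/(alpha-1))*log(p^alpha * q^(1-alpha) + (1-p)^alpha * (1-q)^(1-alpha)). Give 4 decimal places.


Renyi divergence of order alpha between Bernoulli distributions:
D = (1/(alpha-1))*log(p^alpha * q^(1-alpha) + (1-p)^alpha * (1-q)^(1-alpha)).
alpha = 6, p = 0.4, q = 0.05.
p^alpha * q^(1-alpha) = 0.4^6 * 0.05^-5 = 13107.2.
(1-p)^alpha * (1-q)^(1-alpha) = 0.6^6 * 0.95^-5 = 0.060296.
sum = 13107.2 + 0.060296 = 13107.260296.
D = (1/5)*log(13107.260296) = 1.8962

1.8962


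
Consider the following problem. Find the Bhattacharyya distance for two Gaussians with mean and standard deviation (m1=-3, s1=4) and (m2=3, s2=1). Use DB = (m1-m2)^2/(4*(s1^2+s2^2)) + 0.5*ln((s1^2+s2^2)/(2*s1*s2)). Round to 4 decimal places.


Bhattacharyya distance between two Gaussians:
DB = (m1-m2)^2/(4*(s1^2+s2^2)) + (1/2)*ln((s1^2+s2^2)/(2*s1*s2)).
(m1-m2)^2 = (-6)^2 = 36.
s1^2+s2^2 = 16 + 1 = 17.
term1 = 36/68 = 0.529412.
term2 = 0.5*ln(17/8.0) = 0.376886.
DB = 0.529412 + 0.376886 = 0.9063

0.9063


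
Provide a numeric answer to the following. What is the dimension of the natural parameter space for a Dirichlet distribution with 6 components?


Exponential family dimension calculation:
Dirichlet with 6 components has 6 natural parameters.

6


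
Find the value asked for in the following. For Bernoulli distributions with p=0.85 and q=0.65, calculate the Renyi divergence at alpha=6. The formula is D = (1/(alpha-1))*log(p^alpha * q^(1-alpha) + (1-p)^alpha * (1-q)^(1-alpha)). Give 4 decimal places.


Renyi divergence of order alpha between Bernoulli distributions:
D = (1/(alpha-1))*log(p^alpha * q^(1-alpha) + (1-p)^alpha * (1-q)^(1-alpha)).
alpha = 6, p = 0.85, q = 0.65.
p^alpha * q^(1-alpha) = 0.85^6 * 0.65^-5 = 3.250475.
(1-p)^alpha * (1-q)^(1-alpha) = 0.15^6 * 0.35^-5 = 0.002169.
sum = 3.250475 + 0.002169 = 3.252643.
D = (1/5)*log(3.252643) = 0.2359

0.2359


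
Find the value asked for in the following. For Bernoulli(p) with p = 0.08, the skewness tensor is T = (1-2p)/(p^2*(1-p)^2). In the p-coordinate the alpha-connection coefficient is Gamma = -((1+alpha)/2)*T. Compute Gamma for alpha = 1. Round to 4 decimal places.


Skewness (Amari-Chentsov) tensor: T = (1-2p)/(p^2*(1-p)^2).
p = 0.08, 1-2p = 0.84, p^2 = 0.0064, (1-p)^2 = 0.8464.
T = 0.84/(0.0064 * 0.8464) = 155.068526.
In the p-coordinate, Gamma^(alpha) = Gamma^(0) - (alpha/2)*T with Gamma^(0) = (1/2)*g'(p) = -T/2,
so Gamma^(alpha) = -((1+alpha)/2)*T.
alpha = 1, -(1+alpha)/2 = -1.0.
Gamma = -1.0 * 155.068526 = -155.0685

-155.0685


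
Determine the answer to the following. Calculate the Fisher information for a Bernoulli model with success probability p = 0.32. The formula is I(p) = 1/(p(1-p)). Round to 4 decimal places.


For Bernoulli(p), Fisher information is I(p) = 1/(p*(1-p)).
p = 0.32, 1-p = 0.68.
p*(1-p) = 0.2176.
I(p) = 1/0.2176 = 4.5956

4.5956


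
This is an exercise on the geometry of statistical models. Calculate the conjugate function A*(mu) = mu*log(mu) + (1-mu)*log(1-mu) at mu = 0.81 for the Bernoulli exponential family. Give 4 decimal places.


Legendre transform for Bernoulli:
A*(mu) = mu*log(mu) + (1-mu)*log(1-mu).
mu = 0.81, 1-mu = 0.19.
mu*log(mu) = 0.81*log(0.81) = -0.170684.
(1-mu)*log(1-mu) = 0.19*log(0.19) = -0.315539.
A* = -0.170684 + -0.315539 = -0.4862

-0.4862


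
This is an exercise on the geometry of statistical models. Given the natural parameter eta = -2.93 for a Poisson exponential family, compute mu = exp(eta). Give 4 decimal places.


Expectation parameter for Poisson exponential family:
mu = exp(eta).
eta = -2.93.
mu = exp(-2.93) = 0.0534

0.0534


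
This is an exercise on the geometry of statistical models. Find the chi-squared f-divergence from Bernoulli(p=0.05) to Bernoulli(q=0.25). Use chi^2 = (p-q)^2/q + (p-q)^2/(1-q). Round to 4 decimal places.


Chi-squared divergence between Bernoulli distributions:
chi^2 = (p-q)^2/q + (p-q)^2/(1-q).
p = 0.05, q = 0.25, p-q = -0.2.
(p-q)^2 = 0.04.
term1 = 0.04/0.25 = 0.16.
term2 = 0.04/0.75 = 0.053333.
chi^2 = 0.16 + 0.053333 = 0.2133

0.2133


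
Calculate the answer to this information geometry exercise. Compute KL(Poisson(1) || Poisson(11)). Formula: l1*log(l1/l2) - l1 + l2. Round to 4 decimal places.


KL divergence for Poisson:
KL = l1*log(l1/l2) - l1 + l2.
l1 = 1, l2 = 11.
log(1/11) = -2.397895.
l1*log(l1/l2) = 1 * -2.397895 = -2.397895.
KL = -2.397895 - 1 + 11 = 7.6021

7.6021


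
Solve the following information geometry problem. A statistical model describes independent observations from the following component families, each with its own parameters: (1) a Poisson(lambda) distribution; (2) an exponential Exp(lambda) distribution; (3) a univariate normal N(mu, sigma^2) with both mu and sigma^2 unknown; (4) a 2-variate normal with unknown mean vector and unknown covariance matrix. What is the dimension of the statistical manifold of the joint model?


The dimension of a statistical manifold equals the number of free
(independent) real parameters of the model. For a product of independent
blocks the parameter counts add.
- Poisson (lambda): 1.
- exponential (lambda): 1.
- normal (mu, sigma^2): 2.
- 2-variate normal: 2 (mean) + 2*3/2 = 3 (symmetric covariance) = 5.
Total = 1 + 1 + 2 + 5 = 9.
Dimension = 9

9


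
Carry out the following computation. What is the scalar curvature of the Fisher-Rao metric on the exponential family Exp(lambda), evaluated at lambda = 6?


This family has a single free parameter, so its statistical manifold
is 1-dimensional. The Riemann curvature tensor of any 1-dimensional
Riemannian manifold vanishes identically, so R = 0.

0


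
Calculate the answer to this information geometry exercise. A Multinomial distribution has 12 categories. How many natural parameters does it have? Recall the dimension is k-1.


Exponential family dimension calculation:
For Multinomial with k=12 categories, dim = k-1 = 11.

11


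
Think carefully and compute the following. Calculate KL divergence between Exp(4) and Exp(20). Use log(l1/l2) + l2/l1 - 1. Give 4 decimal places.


KL divergence for exponential family:
KL = log(l1/l2) + l2/l1 - 1.
log(4/20) = -1.609438.
20/4 = 5.0.
KL = -1.609438 + 5.0 - 1 = 2.3906

2.3906


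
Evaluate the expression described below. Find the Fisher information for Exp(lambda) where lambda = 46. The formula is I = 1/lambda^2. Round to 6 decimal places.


Fisher information for exponential: I(lambda) = 1/lambda^2.
lambda = 46, lambda^2 = 2116.
I = 1/2116 = 0.000473

0.000473


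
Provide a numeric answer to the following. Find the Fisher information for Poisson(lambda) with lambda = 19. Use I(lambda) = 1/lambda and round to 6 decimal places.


Fisher information for Poisson: I(lambda) = 1/lambda.
lambda = 19.
I(lambda) = 1/19 = 0.052632

0.052632


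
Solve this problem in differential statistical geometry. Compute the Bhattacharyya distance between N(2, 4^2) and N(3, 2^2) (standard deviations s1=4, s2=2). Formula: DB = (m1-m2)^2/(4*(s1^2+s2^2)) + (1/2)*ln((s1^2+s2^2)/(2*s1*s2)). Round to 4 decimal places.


Bhattacharyya distance between two Gaussians:
DB = (m1-m2)^2/(4*(s1^2+s2^2)) + (1/2)*ln((s1^2+s2^2)/(2*s1*s2)).
(m1-m2)^2 = (-1)^2 = 1.
s1^2+s2^2 = 16 + 4 = 20.
term1 = 1/80 = 0.0125.
term2 = 0.5*ln(20/16.0) = 0.111572.
DB = 0.0125 + 0.111572 = 0.1241

0.1241


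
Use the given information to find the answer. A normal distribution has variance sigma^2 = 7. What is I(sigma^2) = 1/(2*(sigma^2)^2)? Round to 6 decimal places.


Fisher information for variance: I(sigma^2) = 1/(2*sigma^4).
sigma^2 = 7, so sigma^4 = 49.
I = 1/(2*49) = 1/98 = 0.010204

0.010204


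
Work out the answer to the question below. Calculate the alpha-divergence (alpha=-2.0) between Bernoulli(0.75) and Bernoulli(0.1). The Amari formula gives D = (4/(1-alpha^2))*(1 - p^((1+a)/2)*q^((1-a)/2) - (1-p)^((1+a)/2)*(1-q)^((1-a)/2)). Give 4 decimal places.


Amari alpha-divergence:
D = (4/(1-alpha^2))*(1 - p^((1+a)/2)*q^((1-a)/2) - (1-p)^((1+a)/2)*(1-q)^((1-a)/2)).
alpha = -2.0, p = 0.75, q = 0.1.
e1 = (1+alpha)/2 = -0.5, e2 = (1-alpha)/2 = 1.5.
t1 = p^e1 * q^e2 = 0.75^-0.5 * 0.1^1.5 = 0.036515.
t2 = (1-p)^e1 * (1-q)^e2 = 0.25^-0.5 * 0.9^1.5 = 1.70763.
4/(1-alpha^2) = -1.333333.
D = -1.333333*(1 - 0.036515 - 1.70763) = 0.9922

0.9922


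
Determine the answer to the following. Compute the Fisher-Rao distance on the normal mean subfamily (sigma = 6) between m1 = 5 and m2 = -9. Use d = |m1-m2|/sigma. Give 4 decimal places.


On the fixed-variance normal subfamily, geodesic distance = |m1-m2|/sigma.
|5 - -9| = 14.
sigma = 6.
d = 14/6 = 2.3333

2.3333


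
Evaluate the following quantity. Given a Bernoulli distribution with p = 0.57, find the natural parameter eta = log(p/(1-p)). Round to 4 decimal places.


Natural parameter for Bernoulli: eta = log(p/(1-p)).
p = 0.57, 1-p = 0.43.
p/(1-p) = 1.325581.
eta = log(1.325581) = 0.2819

0.2819


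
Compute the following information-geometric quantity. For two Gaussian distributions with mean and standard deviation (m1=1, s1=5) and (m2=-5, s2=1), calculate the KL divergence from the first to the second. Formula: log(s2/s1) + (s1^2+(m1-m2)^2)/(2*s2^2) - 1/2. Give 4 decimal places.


KL divergence between normal distributions:
KL = log(s2/s1) + (s1^2 + (m1-m2)^2)/(2*s2^2) - 1/2.
log(1/5) = -1.609438.
(5^2 + (1--5)^2)/(2*1^2) = (25 + 36)/2 = 30.5.
KL = -1.609438 + 30.5 - 0.5 = 28.3906

28.3906


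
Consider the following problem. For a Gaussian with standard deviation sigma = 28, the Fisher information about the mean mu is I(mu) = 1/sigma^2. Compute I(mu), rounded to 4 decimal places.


The Fisher information for the mean of a normal distribution is I(mu) = 1/sigma^2.
sigma = 28, so sigma^2 = 784.
I(mu) = 1/784 = 0.0013

0.0013


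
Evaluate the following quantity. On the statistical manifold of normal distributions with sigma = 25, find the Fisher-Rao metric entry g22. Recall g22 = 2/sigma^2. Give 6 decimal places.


For the 2-parameter normal family, the Fisher metric has:
  g11 = 1/sigma^2, g22 = 2/sigma^2.
sigma = 25, sigma^2 = 625.
g22 = 0.003200

0.003200


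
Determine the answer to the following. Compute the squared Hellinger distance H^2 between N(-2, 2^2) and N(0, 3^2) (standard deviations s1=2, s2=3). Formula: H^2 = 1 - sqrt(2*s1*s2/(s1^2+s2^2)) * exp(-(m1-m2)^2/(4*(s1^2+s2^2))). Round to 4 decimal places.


Squared Hellinger distance for Gaussians:
H^2 = 1 - sqrt(2*s1*s2/(s1^2+s2^2)) * exp(-(m1-m2)^2/(4*(s1^2+s2^2))).
s1^2 = 4, s2^2 = 9, s1^2+s2^2 = 13.
sqrt(2*2*3/(13)) = 0.960769.
(m1-m2)^2 = (-2)^2 = 4.
exp(-4/(4*13)) = exp(-0.076923) = 0.925961.
H^2 = 1 - 0.960769*0.925961 = 0.1104

0.1104


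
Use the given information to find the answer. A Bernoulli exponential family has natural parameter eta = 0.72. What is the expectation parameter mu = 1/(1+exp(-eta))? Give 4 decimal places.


Dual coordinate (expectation parameter) for Bernoulli:
mu = 1/(1+exp(-eta)).
eta = 0.72.
exp(-eta) = exp(-0.72) = 0.486752.
mu = 1/(1+0.486752) = 0.6726

0.6726


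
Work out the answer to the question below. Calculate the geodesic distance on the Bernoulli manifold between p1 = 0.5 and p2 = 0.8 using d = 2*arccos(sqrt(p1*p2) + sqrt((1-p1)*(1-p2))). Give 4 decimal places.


Geodesic distance on Bernoulli manifold:
d(p1,p2) = 2*arccos(sqrt(p1*p2) + sqrt((1-p1)*(1-p2))).
sqrt(p1*p2) = sqrt(0.5*0.8) = 0.632456.
sqrt((1-p1)*(1-p2)) = sqrt(0.5*0.2) = 0.316228.
arg = 0.632456 + 0.316228 = 0.948683.
d = 2*arccos(0.948683) = 0.6435

0.6435


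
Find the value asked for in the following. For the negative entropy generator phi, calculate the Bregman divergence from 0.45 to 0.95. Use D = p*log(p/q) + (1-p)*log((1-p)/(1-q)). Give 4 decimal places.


Bregman divergence with negative entropy generator:
D = p*log(p/q) + (1-p)*log((1-p)/(1-q)).
p = 0.45, q = 0.95.
p*log(p/q) = 0.45*log(0.45/0.95) = -0.336246.
(1-p)*log((1-p)/(1-q)) = 0.55*log(0.55/0.05) = 1.318842.
D = -0.336246 + 1.318842 = 0.9826

0.9826


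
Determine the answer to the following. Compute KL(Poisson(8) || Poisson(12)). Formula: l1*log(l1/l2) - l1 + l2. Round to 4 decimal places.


KL divergence for Poisson:
KL = l1*log(l1/l2) - l1 + l2.
l1 = 8, l2 = 12.
log(8/12) = -0.405465.
l1*log(l1/l2) = 8 * -0.405465 = -3.243721.
KL = -3.243721 - 8 + 12 = 0.7563

0.7563


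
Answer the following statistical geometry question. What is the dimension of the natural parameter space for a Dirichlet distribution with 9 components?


Exponential family dimension calculation:
Dirichlet with 9 components has 9 natural parameters.

9


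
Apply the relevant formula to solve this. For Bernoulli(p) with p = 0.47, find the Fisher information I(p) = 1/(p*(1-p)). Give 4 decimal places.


For Bernoulli(p), Fisher information is I(p) = 1/(p*(1-p)).
p = 0.47, 1-p = 0.53.
p*(1-p) = 0.2491.
I(p) = 1/0.2491 = 4.0145

4.0145


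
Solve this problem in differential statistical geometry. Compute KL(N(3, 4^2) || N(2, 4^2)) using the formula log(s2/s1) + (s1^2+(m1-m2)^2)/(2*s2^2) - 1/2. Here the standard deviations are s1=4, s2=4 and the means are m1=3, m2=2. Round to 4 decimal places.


KL divergence between normal distributions:
KL = log(s2/s1) + (s1^2 + (m1-m2)^2)/(2*s2^2) - 1/2.
log(4/4) = 0.0.
(4^2 + (3-2)^2)/(2*4^2) = (16 + 1)/32 = 0.53125.
KL = 0.0 + 0.53125 - 0.5 = 0.0313

0.0313


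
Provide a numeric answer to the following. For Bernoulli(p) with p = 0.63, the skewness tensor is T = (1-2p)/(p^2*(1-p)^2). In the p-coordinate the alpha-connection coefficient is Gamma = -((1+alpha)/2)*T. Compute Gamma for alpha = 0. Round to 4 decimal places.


Skewness (Amari-Chentsov) tensor: T = (1-2p)/(p^2*(1-p)^2).
p = 0.63, 1-2p = -0.26, p^2 = 0.3969, (1-p)^2 = 0.1369.
T = -0.26/(0.3969 * 0.1369) = -4.785076.
In the p-coordinate, Gamma^(alpha) = Gamma^(0) - (alpha/2)*T with Gamma^(0) = (1/2)*g'(p) = -T/2,
so Gamma^(alpha) = -((1+alpha)/2)*T.
alpha = 0, -(1+alpha)/2 = -0.5.
Gamma = -0.5 * -4.785076 = 2.3925

2.3925


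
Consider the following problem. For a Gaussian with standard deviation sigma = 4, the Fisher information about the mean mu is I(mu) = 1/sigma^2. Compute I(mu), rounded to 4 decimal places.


The Fisher information for the mean of a normal distribution is I(mu) = 1/sigma^2.
sigma = 4, so sigma^2 = 16.
I(mu) = 1/16 = 0.0625

0.0625


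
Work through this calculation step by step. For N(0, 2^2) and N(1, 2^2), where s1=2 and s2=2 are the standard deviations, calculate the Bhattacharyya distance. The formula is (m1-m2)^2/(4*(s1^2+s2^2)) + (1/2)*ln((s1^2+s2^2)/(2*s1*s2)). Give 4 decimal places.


Bhattacharyya distance between two Gaussians:
DB = (m1-m2)^2/(4*(s1^2+s2^2)) + (1/2)*ln((s1^2+s2^2)/(2*s1*s2)).
(m1-m2)^2 = (-1)^2 = 1.
s1^2+s2^2 = 4 + 4 = 8.
term1 = 1/32 = 0.03125.
term2 = 0.5*ln(8/8.0) = 0.0.
DB = 0.03125 + 0.0 = 0.0313

0.0313


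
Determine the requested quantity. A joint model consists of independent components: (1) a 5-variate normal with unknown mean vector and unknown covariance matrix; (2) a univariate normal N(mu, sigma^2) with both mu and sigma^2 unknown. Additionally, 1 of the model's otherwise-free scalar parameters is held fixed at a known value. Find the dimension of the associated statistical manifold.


The dimension of a statistical manifold equals the number of free
(independent) real parameters of the model. For a product of independent
blocks the parameter counts add.
- 5-variate normal: 5 (mean) + 5*6/2 = 15 (symmetric covariance) = 20.
- normal (mu, sigma^2): 2.
Total = 20 + 2 = 22.
1 parameter(s) fixed at known values: 22 - 1 = 21.
Dimension = 21

21


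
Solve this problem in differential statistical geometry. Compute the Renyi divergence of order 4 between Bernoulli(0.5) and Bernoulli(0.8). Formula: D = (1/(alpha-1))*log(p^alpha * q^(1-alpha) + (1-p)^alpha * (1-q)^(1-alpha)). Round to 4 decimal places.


Renyi divergence of order alpha between Bernoulli distributions:
D = (1/(alpha-1))*log(p^alpha * q^(1-alpha) + (1-p)^alpha * (1-q)^(1-alpha)).
alpha = 4, p = 0.5, q = 0.8.
p^alpha * q^(1-alpha) = 0.5^4 * 0.8^-3 = 0.12207.
(1-p)^alpha * (1-q)^(1-alpha) = 0.5^4 * 0.2^-3 = 7.8125.
sum = 0.12207 + 7.8125 = 7.93457.
D = (1/3)*log(7.93457) = 0.6904

0.6904


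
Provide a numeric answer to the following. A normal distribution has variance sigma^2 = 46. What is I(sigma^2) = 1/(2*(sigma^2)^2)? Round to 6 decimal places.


Fisher information for variance: I(sigma^2) = 1/(2*sigma^4).
sigma^2 = 46, so sigma^4 = 2116.
I = 1/(2*2116) = 1/4232 = 0.000236

0.000236


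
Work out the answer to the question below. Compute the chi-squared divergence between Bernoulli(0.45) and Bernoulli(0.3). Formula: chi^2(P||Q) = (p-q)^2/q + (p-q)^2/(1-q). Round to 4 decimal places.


Chi-squared divergence between Bernoulli distributions:
chi^2 = (p-q)^2/q + (p-q)^2/(1-q).
p = 0.45, q = 0.3, p-q = 0.15.
(p-q)^2 = 0.0225.
term1 = 0.0225/0.3 = 0.075.
term2 = 0.0225/0.7 = 0.032143.
chi^2 = 0.075 + 0.032143 = 0.1071

0.1071


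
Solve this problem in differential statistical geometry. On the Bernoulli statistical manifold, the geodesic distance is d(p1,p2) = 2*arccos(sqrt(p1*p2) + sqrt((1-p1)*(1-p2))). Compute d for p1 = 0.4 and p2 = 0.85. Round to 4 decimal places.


Geodesic distance on Bernoulli manifold:
d(p1,p2) = 2*arccos(sqrt(p1*p2) + sqrt((1-p1)*(1-p2))).
sqrt(p1*p2) = sqrt(0.4*0.85) = 0.583095.
sqrt((1-p1)*(1-p2)) = sqrt(0.6*0.15) = 0.3.
arg = 0.583095 + 0.3 = 0.883095.
d = 2*arccos(0.883095) = 0.9768

0.9768


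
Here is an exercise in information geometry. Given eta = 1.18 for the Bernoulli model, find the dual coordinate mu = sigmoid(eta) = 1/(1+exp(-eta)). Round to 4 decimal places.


Dual coordinate (expectation parameter) for Bernoulli:
mu = 1/(1+exp(-eta)).
eta = 1.18.
exp(-eta) = exp(-1.18) = 0.307279.
mu = 1/(1+0.307279) = 0.7649

0.7649


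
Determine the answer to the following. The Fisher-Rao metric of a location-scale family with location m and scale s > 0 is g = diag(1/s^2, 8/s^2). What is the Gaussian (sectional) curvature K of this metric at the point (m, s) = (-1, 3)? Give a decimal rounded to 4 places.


The metric has the form g = (A dm^2 + B ds^2)/s^2 with A = 1, B = 8.
Substitute u = sqrt(A/B)*m: g = B*(du^2 + ds^2)/s^2, i.e. B times the
Poincare upper half-plane metric, which has constant Gaussian curvature -1.
Scaling a 2D metric by a constant c divides the Gaussian curvature by c,
so K = -1/B = -1/(8) = -0.1250 everywhere (the point (m, s) = (-1, 3) is irrelevant:
the curvature is constant).
The requested Gaussian curvature is K = -0.1250.

-0.1250


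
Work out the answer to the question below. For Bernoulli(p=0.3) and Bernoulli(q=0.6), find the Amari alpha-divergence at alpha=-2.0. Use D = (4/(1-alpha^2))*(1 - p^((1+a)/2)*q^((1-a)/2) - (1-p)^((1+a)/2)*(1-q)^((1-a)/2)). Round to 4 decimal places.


Amari alpha-divergence:
D = (4/(1-alpha^2))*(1 - p^((1+a)/2)*q^((1-a)/2) - (1-p)^((1+a)/2)*(1-q)^((1-a)/2)).
alpha = -2.0, p = 0.3, q = 0.6.
e1 = (1+alpha)/2 = -0.5, e2 = (1-alpha)/2 = 1.5.
t1 = p^e1 * q^e2 = 0.3^-0.5 * 0.6^1.5 = 0.848528.
t2 = (1-p)^e1 * (1-q)^e2 = 0.7^-0.5 * 0.4^1.5 = 0.302372.
4/(1-alpha^2) = -1.333333.
D = -1.333333*(1 - 0.848528 - 0.302372) = 0.2012

0.2012


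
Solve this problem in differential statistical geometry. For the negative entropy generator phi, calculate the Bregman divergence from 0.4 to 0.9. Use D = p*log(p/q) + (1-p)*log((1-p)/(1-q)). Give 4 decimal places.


Bregman divergence with negative entropy generator:
D = p*log(p/q) + (1-p)*log((1-p)/(1-q)).
p = 0.4, q = 0.9.
p*log(p/q) = 0.4*log(0.4/0.9) = -0.324372.
(1-p)*log((1-p)/(1-q)) = 0.6*log(0.6/0.1) = 1.075056.
D = -0.324372 + 1.075056 = 0.7507

0.7507


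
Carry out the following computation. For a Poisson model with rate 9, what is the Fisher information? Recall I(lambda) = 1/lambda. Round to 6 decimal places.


Fisher information for Poisson: I(lambda) = 1/lambda.
lambda = 9.
I(lambda) = 1/9 = 0.111111

0.111111


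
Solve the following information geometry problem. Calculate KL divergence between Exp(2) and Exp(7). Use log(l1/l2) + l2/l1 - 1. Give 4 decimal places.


KL divergence for exponential family:
KL = log(l1/l2) + l2/l1 - 1.
log(2/7) = -1.252763.
7/2 = 3.5.
KL = -1.252763 + 3.5 - 1 = 1.2472

1.2472


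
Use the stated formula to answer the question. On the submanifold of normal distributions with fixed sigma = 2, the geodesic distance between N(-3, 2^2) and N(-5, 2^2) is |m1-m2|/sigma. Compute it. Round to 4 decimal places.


On the fixed-variance normal subfamily, geodesic distance = |m1-m2|/sigma.
|-3 - -5| = 2.
sigma = 2.
d = 2/2 = 1.0000

1.0000


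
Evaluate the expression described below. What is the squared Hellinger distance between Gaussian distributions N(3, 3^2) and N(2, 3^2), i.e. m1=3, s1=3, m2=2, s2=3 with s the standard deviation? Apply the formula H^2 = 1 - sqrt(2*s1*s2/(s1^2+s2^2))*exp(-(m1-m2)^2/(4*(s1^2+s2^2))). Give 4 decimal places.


Squared Hellinger distance for Gaussians:
H^2 = 1 - sqrt(2*s1*s2/(s1^2+s2^2)) * exp(-(m1-m2)^2/(4*(s1^2+s2^2))).
s1^2 = 9, s2^2 = 9, s1^2+s2^2 = 18.
sqrt(2*3*3/(18)) = 1.0.
(m1-m2)^2 = (1)^2 = 1.
exp(-1/(4*18)) = exp(-0.013889) = 0.986207.
H^2 = 1 - 1.0*0.986207 = 0.0138

0.0138


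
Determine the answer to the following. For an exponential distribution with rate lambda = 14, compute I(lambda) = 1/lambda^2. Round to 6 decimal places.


Fisher information for exponential: I(lambda) = 1/lambda^2.
lambda = 14, lambda^2 = 196.
I = 1/196 = 0.005102

0.005102


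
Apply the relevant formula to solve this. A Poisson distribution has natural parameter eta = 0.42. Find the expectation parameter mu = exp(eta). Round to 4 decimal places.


Expectation parameter for Poisson exponential family:
mu = exp(eta).
eta = 0.42.
mu = exp(0.42) = 1.5220

1.5220


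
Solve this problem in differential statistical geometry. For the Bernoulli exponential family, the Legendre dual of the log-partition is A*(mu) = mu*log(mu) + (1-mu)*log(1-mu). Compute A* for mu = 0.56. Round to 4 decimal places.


Legendre transform for Bernoulli:
A*(mu) = mu*log(mu) + (1-mu)*log(1-mu).
mu = 0.56, 1-mu = 0.44.
mu*log(mu) = 0.56*log(0.56) = -0.324698.
(1-mu)*log(1-mu) = 0.44*log(0.44) = -0.361231.
A* = -0.324698 + -0.361231 = -0.6859

-0.6859


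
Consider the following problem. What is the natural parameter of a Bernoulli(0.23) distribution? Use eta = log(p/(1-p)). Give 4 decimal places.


Natural parameter for Bernoulli: eta = log(p/(1-p)).
p = 0.23, 1-p = 0.77.
p/(1-p) = 0.298701.
eta = log(0.298701) = -1.2083

-1.2083


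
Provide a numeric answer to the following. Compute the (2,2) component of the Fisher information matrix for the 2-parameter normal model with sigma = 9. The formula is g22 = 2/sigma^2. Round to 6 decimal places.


For the 2-parameter normal family, the Fisher metric has:
  g11 = 1/sigma^2, g22 = 2/sigma^2.
sigma = 9, sigma^2 = 81.
g22 = 0.024691

0.024691


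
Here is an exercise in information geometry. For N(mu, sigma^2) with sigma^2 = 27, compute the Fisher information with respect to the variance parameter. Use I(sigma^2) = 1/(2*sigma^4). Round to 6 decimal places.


Fisher information for variance: I(sigma^2) = 1/(2*sigma^4).
sigma^2 = 27, so sigma^4 = 729.
I = 1/(2*729) = 1/1458 = 0.000686

0.000686


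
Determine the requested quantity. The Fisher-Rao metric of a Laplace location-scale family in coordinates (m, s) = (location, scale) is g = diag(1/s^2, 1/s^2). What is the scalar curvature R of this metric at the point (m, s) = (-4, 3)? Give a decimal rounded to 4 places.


The metric has the form g = (A dm^2 + B ds^2)/s^2 with A = 1, B = 1.
Substitute u = sqrt(A/B)*m: g = B*(du^2 + ds^2)/s^2, i.e. B times the
Poincare upper half-plane metric, which has constant Gaussian curvature -1.
Scaling a 2D metric by a constant c divides the Gaussian curvature by c,
so K = -1/B = -1/(1) = -1.0000 everywhere (the point (m, s) = (-4, 3) is irrelevant:
the curvature is constant).
Scalar curvature in dimension 2: R = 2K = -2/(1) = -2.0000.

-2.0000
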